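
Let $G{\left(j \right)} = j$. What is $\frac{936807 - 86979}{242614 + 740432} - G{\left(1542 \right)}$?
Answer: $- \frac{252501184}{163841} \approx -1541.1$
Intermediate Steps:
$\frac{936807 - 86979}{242614 + 740432} - G{\left(1542 \right)} = \frac{936807 - 86979}{242614 + 740432} - 1542 = \frac{849828}{983046} - 1542 = 849828 \cdot \frac{1}{983046} - 1542 = \frac{141638}{163841} - 1542 = - \frac{252501184}{163841}$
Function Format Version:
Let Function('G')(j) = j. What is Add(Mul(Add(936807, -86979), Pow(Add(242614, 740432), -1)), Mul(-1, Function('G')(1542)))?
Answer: Rational(-252501184, 163841) ≈ -1541.1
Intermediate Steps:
Add(Mul(Add(936807, -86979), Pow(Add(242614, 740432), -1)), Mul(-1, Function('G')(1542))) = Add(Mul(Add(936807, -86979), Pow(Add(242614, 740432), -1)), Mul(-1, 1542)) = Add(Mul(849828, Pow(983046, -1)), -1542) = Add(Mul(849828, Rational(1, 983046)), -1542) = Add(Rational(141638, 163841), -1542) = Rational(-252501184, 163841)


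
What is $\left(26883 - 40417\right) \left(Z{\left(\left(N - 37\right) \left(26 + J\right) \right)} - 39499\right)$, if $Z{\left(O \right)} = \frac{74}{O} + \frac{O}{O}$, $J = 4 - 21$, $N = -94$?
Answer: $\frac{630254235344}{1179} \approx 5.3457 \cdot 10^{8}$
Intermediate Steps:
$J = -17$ ($J = 4 - 21 = -17$)
$Z{\left(O \right)} = 1 + \frac{74}{O}$ ($Z{\left(O \right)} = \frac{74}{O} + 1 = 1 + \frac{74}{O}$)
$\left(26883 - 40417\right) \left(Z{\left(\left(N - 37\right) \left(26 + J\right) \right)} - 39499\right) = \left(26883 - 40417\right) \left(\frac{74 + \left(-94 - 37\right) \left(26 - 17\right)}{\left(-94 - 37\right) \left(26 - 17\right)} - 39499\right) = - 13534 \left(\frac{74 - 1179}{\left(-131\right) 9} - 39499\right) = - 13534 \left(\frac{74 - 1179}{-1179} - 39499\right) = - 13534 \left(\left(- \frac{1}{1179}\right) \left(-1105\right) - 39499\right) = - 13534 \left(\frac{1105}{1179} - 39499\right) = \left(-13534\right) \left(- \frac{46568216}{1179}\right) = \frac{630254235344}{1179}$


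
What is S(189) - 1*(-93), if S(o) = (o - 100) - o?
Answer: -7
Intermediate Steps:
S(o) = -100 (S(o) = (-100 + o) - o = -100)
S(189) - 1*(-93) = -100 - 1*(-93) = -100 + 93 = -7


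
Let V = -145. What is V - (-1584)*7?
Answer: 10943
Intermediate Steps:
V - (-1584)*7 = -145 - (-1584)*7 = -145 - 88*(-126) = -145 + 11088 = 10943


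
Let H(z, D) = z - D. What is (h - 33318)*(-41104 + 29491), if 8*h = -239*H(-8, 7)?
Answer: 3053742867/8 ≈ 3.8172e+8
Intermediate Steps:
h = 3585/8 (h = (-239*(-8 - 1*7))/8 = (-239*(-8 - 7))/8 = (-239*(-15))/8 = (⅛)*3585 = 3585/8 ≈ 448.13)
(h - 33318)*(-41104 + 29491) = (3585/8 - 33318)*(-41104 + 29491) = -262959/8*(-11613) = 3053742867/8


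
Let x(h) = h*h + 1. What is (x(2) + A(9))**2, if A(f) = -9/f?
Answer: 16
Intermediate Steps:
x(h) = 1 + h**2 (x(h) = h**2 + 1 = 1 + h**2)
(x(2) + A(9))**2 = ((1 + 2**2) - 9/9)**2 = ((1 + 4) - 9*1/9)**2 = (5 - 1)**2 = 4**2 = 16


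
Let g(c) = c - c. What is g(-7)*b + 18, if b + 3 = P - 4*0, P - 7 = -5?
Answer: 18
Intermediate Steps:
P = 2 (P = 7 - 5 = 2)
b = -1 (b = -3 + (2 - 4*0) = -3 + (2 + 0) = -3 + 2 = -1)
g(c) = 0
g(-7)*b + 18 = 0*(-1) + 18 = 0 + 18 = 18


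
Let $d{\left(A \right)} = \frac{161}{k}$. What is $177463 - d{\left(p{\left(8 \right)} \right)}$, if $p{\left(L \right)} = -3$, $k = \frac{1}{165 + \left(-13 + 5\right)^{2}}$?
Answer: $140594$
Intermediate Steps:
$k = \frac{1}{229}$ ($k = \frac{1}{165 + \left(-8\right)^{2}} = \frac{1}{165 + 64} = \frac{1}{229} \approx 0.0043668$)
$d{\left(A \right)} = 36869$ ($d{\left(A \right)} = 161 \frac{1}{\frac{1}{229}} = 161 \cdot 229 = 36869$)
$177463 - d{\left(p{\left(8 \right)} \right)} = 177463 - 36869 = 140594$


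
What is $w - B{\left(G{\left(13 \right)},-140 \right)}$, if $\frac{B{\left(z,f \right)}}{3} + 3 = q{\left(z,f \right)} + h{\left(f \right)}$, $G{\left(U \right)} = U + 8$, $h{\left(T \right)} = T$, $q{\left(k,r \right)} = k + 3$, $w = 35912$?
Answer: $36269$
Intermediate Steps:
$q{\left(k,r \right)} = 3 + k$
$G{\left(U \right)} = 8 + U$
$B{\left(z,f \right)} = 3 f + 3 z$ ($B{\left(z,f \right)} = -9 + 3 \left(\left(3 + z\right) + f\right) = -9 + 3 \left(3 + f + z\right) = -9 + \left(9 + 3 f + 3 z\right) = 3 f + 3 z$)
$w - B{\left(G{\left(13 \right)},-140 \right)} = 35912 - \left(3 \left(-140\right) + 3 \left(8 + 13\right)\right) = 35912 - \left(-420 + 3 \cdot 21\right) = 35912 - \left(-420 + 63\right) = 35912 - -357 = 35912 + 357 = 36269$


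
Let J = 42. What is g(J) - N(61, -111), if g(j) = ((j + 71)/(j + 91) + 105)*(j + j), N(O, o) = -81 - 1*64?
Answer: 171691/19 ≈ 9036.4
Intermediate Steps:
N(O, o) = -145 (N(O, o) = -81 - 64 = -145)
g(j) = 2*j*(105 + (71 + j)/(91 + j)) (g(j) = ((71 + j)/(91 + j) + 105)*(2*j) = (105 + (71 + j)/(91 + j))*(2*j) = 2*j*(105 + (71 + j)/(91 + j)))
g(J) - N(61, -111) = 4*42*(4813 + 53*42)/(91 + 42) - 1*(-145) = 4*42*(4813 + 2226)/133 + 145 = 4*42*(1/133)*7039 + 145 = 168936/19 + 145 = 171691/19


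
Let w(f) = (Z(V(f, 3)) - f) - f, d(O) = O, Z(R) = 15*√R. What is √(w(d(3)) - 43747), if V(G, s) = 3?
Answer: √(-43753 + 15*√3) ≈ 209.11*I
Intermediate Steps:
w(f) = -2*f + 15*√3 (w(f) = (15*√3 - f) - f = (-f + 15*√3) - f = -2*f + 15*√3)
√(w(d(3)) - 43747) = √((-2*3 + 15*√3) - 43747) = √((-6 + 15*√3) - 43747) = √(-43753 + 15*√3)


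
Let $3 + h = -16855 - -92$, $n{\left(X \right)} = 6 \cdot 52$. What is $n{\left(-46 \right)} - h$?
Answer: $17078$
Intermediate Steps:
$n{\left(X \right)} = 312$
$h = -16766$ ($h = -3 - 16763 = -16766$)
$n{\left(-46 \right)} - h = 312 - -16766 = 312 + 16766 = 17078$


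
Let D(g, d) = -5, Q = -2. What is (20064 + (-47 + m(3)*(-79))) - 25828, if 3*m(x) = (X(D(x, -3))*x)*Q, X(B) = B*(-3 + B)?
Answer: 509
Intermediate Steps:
m(x) = -80*x/3 (m(x) = (((-5*(-3 - 5))*x)*(-2))/3 = (((-5*(-8))*x)*(-2))/3 = ((40*x)*(-2))/3 = (-80*x)/3 = -80*x/3)
(20064 + (-47 + m(3)*(-79))) - 25828 = (20064 + (-47 - 80/3*3*(-79))) - 25828 = (20064 + (-47 - 80*(-79))) - 25828 = (20064 + (-47 + 6320)) - 25828 = (20064 + 6273) - 25828 = 26337 - 25828 = 509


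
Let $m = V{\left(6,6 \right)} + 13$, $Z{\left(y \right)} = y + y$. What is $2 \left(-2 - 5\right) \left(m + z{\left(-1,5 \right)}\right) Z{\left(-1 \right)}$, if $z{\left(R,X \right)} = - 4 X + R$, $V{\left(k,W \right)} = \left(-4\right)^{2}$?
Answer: $224$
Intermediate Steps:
$V{\left(k,W \right)} = 16$
$Z{\left(y \right)} = 2 y$
$z{\left(R,X \right)} = R - 4 X$
$m = 29$ ($m = 16 + 13 = 29$)
$2 \left(-2 - 5\right) \left(m + z{\left(-1,5 \right)}\right) Z{\left(-1 \right)} = 2 \left(-2 - 5\right) \left(29 - 21\right) 2 \left(-1\right) = 2 \left(-7\right) \left(29 - 21\right) \left(-2\right) = - 14 \left(29 - 21\right) \left(-2\right) = - 14 \cdot 8 \left(-2\right) = \left(-14\right) \left(-16\right) = 224$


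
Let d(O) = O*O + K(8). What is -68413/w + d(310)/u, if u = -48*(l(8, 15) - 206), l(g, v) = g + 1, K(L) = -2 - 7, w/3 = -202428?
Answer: 4916786681/478539792 ≈ 10.275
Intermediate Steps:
w = -607284 (w = 3*(-202428) = -607284)
K(L) = -9
l(g, v) = 1 + g
u = 9456 (u = -48*((1 + 8) - 206) = -48*(9 - 206) = -48*(-197) = 9456)
d(O) = -9 + O² (d(O) = O*O - 9 = O² - 9 = -9 + O²)
-68413/w + d(310)/u = -68413/(-607284) + (-9 + 310²)/9456 = -68413*(-1/607284) + (-9 + 96100)*(1/9456) = 68413/607284 + 96091*(1/9456) = 68413/607284 + 96091/9456 = 4916786681/478539792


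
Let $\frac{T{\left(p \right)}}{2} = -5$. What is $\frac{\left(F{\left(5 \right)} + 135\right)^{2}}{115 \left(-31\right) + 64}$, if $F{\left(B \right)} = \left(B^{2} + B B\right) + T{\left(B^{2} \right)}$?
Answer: $- \frac{30625}{3501} \approx -8.7475$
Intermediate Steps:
$T{\left(p \right)} = -10$ ($T{\left(p \right)} = 2 \left(-5\right) = -10$)
$F{\left(B \right)} = -10 + 2 B^{2}$ ($F{\left(B \right)} = \left(B^{2} + B B\right) - 10 = \left(B^{2} + B^{2}\right) - 10 = 2 B^{2} - 10 = -10 + 2 B^{2}$)
$\frac{\left(F{\left(5 \right)} + 135\right)^{2}}{115 \left(-31\right) + 64} = \frac{\left(\left(-10 + 2 \cdot 5^{2}\right) + 135\right)^{2}}{115 \left(-31\right) + 64} = \frac{\left(\left(-10 + 2 \cdot 25\right) + 135\right)^{2}}{-3565 + 64} = \frac{\left(\left(-10 + 50\right) + 135\right)^{2}}{-3501} = \left(40 + 135\right)^{2} \left(- \frac{1}{3501}\right) = 175^{2} \left(- \frac{1}{3501}\right) = 30625 \left(- \frac{1}{3501}\right) = - \frac{30625}{3501}$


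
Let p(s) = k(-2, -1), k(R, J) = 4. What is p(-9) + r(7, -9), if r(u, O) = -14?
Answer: -10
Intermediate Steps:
p(s) = 4
p(-9) + r(7, -9) = 4 - 14 = -10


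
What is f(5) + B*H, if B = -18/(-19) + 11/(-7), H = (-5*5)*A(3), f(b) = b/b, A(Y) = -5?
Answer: -10242/133 ≈ -77.008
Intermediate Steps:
f(b) = 1
H = 125 (H = -5*5*(-5) = -25*(-5) = 125)
B = -83/133 (B = -18*(-1/19) + 11*(-⅐) = 18/19 - 11/7 = -83/133 ≈ -0.62406)
f(5) + B*H = 1 - 83/133*125 = 1 - 10375/133 = -10242/133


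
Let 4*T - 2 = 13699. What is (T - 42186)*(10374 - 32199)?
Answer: 3383813475/4 ≈ 8.4595e+8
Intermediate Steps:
T = 13701/4 (T = ½ + (¼)*13699 = ½ + 13699/4 = 13701/4 ≈ 3425.3)
(T - 42186)*(10374 - 32199) = (13701/4 - 42186)*(10374 - 32199) = -155043/4*(-21825) = 3383813475/4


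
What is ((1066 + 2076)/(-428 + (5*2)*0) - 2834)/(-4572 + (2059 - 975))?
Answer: 608047/746432 ≈ 0.81460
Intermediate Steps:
((1066 + 2076)/(-428 + (5*2)*0) - 2834)/(-4572 + (2059 - 975)) = (3142/(-428 + 10*0) - 2834)/(-4572 + 1084) = (3142/(-428 + 0) - 2834)/(-3488) = (3142/(-428) - 2834)*(-1/3488) = (3142*(-1/428) - 2834)*(-1/3488) = (-1571/214 - 2834)*(-1/3488) = -608047/214*(-1/3488) = 608047/746432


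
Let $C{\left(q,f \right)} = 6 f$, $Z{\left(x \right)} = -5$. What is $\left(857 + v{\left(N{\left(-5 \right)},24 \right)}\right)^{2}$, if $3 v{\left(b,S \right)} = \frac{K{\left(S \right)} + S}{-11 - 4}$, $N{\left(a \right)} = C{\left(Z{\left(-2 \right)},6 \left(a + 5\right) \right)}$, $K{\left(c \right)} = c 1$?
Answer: $\frac{164839921}{225} \approx 7.3262 \cdot 10^{5}$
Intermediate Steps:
$K{\left(c \right)} = c$
$N{\left(a \right)} = 180 + 36 a$ ($N{\left(a \right)} = 6 \cdot 6 \left(a + 5\right) = 6 \cdot 6 \left(5 + a\right) = 6 \left(30 + 6 a\right) = 180 + 36 a$)
$v{\left(b,S \right)} = - \frac{2 S}{45}$ ($v{\left(b,S \right)} = \frac{\left(S + S\right) \frac{1}{-11 - 4}}{3} = \frac{2 S \frac{1}{-15}}{3} = \frac{2 S \left(- \frac{1}{15}\right)}{3} = \frac{\left(- \frac{2}{15}\right) S}{3} = - \frac{2 S}{45}$)
$\left(857 + v{\left(N{\left(-5 \right)},24 \right)}\right)^{2} = \left(857 - \frac{16}{15}\right)^{2} = \left(\frac{12839}{15}\right)^{2} = \frac{164839921}{225}$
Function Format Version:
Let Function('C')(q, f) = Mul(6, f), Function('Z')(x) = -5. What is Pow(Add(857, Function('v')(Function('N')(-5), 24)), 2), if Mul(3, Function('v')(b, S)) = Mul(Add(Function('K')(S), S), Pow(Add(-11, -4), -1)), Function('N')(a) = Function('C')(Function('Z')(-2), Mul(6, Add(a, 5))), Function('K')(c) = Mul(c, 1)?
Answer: Rational(164839921, 225) ≈ 7.3262e+5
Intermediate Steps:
Function('K')(c) = c
Function('N')(a) = Add(180, Mul(36, a)) (Function('N')(a) = Mul(6, Mul(6, Add(a, 5))) = Mul(6, Mul(6, Add(5, a))) = Mul(6, Add(30, Mul(6, a))) = Add(180, Mul(36, a)))
Function('v')(b, S) = Mul(Rational(-2, 45), S) (Function('v')(b, S) = Mul(Rational(1, 3), Mul(Add(S, S), Pow(Add(-11, -4), -1))) = Mul(Rational(1, 3), Mul(Mul(2, S), Pow(-15, -1))) = Mul(Rational(1, 3), Mul(Mul(2, S), Rational(-1, 15))) = Mul(Rational(1, 3), Mul(Rational(-2, 15), S)) = Mul(Rational(-2, 45), S))
Pow(Add(857, Function('v')(Function('N')(-5), 24)), 2) = Pow(Add(857, Mul(Rational(-2, 45), 24)), 2) = Pow(Add(857, Rational(-16, 15)), 2) = Pow(Rational(12839, 15), 2) = Rational(164839921, 225)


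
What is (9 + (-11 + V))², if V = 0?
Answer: 4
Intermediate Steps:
(9 + (-11 + V))² = (9 + (-11 + 0))² = (9 - 11)² = (-2)² = 4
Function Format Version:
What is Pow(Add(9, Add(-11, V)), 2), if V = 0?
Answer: 4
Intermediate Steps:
Pow(Add(9, Add(-11, V)), 2) = Pow(Add(9, Add(-11, 0)), 2) = Pow(Add(9, -11), 2) = Pow(-2, 2) = 4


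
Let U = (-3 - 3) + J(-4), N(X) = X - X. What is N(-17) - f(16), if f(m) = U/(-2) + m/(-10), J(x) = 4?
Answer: ⅗ ≈ 0.60000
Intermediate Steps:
N(X) = 0
U = -2 (U = (-3 - 3) + 4 = -6 + 4 = -2)
f(m) = 1 - m/10 (f(m) = -2/(-2) + m/(-10) = -2*(-½) + m*(-⅒) = 1 - m/10)
N(-17) - f(16) = 0 - (1 - ⅒*16) = 0 - (1 - 8/5) = 0 - 1*(-⅗) = 0 + ⅗ = ⅗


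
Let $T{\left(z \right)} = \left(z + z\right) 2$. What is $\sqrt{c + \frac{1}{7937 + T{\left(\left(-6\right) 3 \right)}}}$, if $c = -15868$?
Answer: $\frac{i \sqrt{8112118235}}{715} \approx 125.97 i$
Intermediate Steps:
$T{\left(z \right)} = 4 z$ ($T{\left(z \right)} = 2 z 2 = 4 z$)
$\sqrt{c + \frac{1}{7937 + T{\left(\left(-6\right) 3 \right)}}} = \sqrt{-15868 + \frac{1}{7937 + 4 \left(\left(-6\right) 3\right)}} = \sqrt{-15868 + \frac{1}{7937 + 4 \left(-18\right)}} = \sqrt{-15868 + \frac{1}{7937 - 72}} = \sqrt{-15868 + \frac{1}{7865}} = \sqrt{- \frac{124801819}{7865}} = \frac{i \sqrt{8112118235}}{715}$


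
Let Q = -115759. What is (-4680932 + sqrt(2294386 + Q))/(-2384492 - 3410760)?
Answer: 1170233/1448813 - sqrt(2178627)/5795252 ≈ 0.80746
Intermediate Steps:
(-4680932 + sqrt(2294386 + Q))/(-2384492 - 3410760) = (-4680932 + sqrt(2294386 - 115759))/(-2384492 - 3410760) = (-4680932 + sqrt(2178627))/(-5795252) = (-4680932 + sqrt(2178627))*(-1/5795252) = 1170233/1448813 - sqrt(2178627)/5795252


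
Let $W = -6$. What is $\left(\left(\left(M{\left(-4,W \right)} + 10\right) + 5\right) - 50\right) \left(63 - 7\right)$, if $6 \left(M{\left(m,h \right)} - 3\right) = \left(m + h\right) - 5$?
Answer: $-1932$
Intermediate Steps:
$M{\left(m,h \right)} = \frac{13}{6} + \frac{h}{6} + \frac{m}{6}$ ($M{\left(m,h \right)} = 3 + \frac{\left(m + h\right) - 5}{6} = 3 + \frac{\left(h + m\right) - 5}{6} = 3 + \frac{-5 + h + m}{6} = 3 + \left(- \frac{5}{6} + \frac{h}{6} + \frac{m}{6}\right) = \frac{13}{6} + \frac{h}{6} + \frac{m}{6}$)
$\left(\left(\left(M{\left(-4,W \right)} + 10\right) + 5\right) - 50\right) \left(63 - 7\right) = \left(\left(\left(\left(\frac{13}{6} + \frac{1}{6} \left(-6\right) + \frac{1}{6} \left(-4\right)\right) + 10\right) + 5\right) - 50\right) \left(63 - 7\right) = \left(\left(\left(\left(\frac{13}{6} - 1 - \frac{2}{3}\right) + 10\right) + 5\right) - 50\right) \left(63 - 7\right) = \left(\left(\left(\frac{1}{2} + 10\right) + 5\right) - 50\right) 56 = \left(\left(\frac{21}{2} + 5\right) - 50\right) 56 = \left(\frac{31}{2} - 50\right) 56 = \left(- \frac{69}{2}\right) 56 = -1932$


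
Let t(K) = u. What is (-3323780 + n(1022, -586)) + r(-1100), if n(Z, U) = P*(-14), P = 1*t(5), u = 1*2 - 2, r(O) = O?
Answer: -3324880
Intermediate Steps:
u = 0 (u = 2 - 2 = 0)
t(K) = 0
P = 0 (P = 1*0 = 0)
n(Z, U) = 0 (n(Z, U) = 0*(-14) = 0)
(-3323780 + n(1022, -586)) + r(-1100) = (-3323780 + 0) - 1100 = -3323780 - 1100 = -3324880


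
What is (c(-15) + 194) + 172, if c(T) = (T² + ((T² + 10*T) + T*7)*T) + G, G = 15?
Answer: 1056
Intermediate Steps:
c(T) = 15 + T² + T*(T² + 17*T) (c(T) = (T² + ((T² + 10*T) + T*7)*T) + 15 = (T² + ((T² + 10*T) + 7*T)*T) + 15 = (T² + (T² + 17*T)*T) + 15 = (T² + T*(T² + 17*T)) + 15 = 15 + T² + T*(T² + 17*T))
(c(-15) + 194) + 172 = ((15 + (-15)³ + 18*(-15)²) + 194) + 172 = ((15 - 3375 + 18*225) + 194) + 172 = ((15 - 3375 + 4050) + 194) + 172 = (690 + 194) + 172 = 884 + 172 = 1056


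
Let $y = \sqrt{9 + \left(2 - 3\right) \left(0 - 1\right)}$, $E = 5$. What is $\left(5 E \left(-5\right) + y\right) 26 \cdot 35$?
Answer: $-113750 + 910 \sqrt{10} \approx -1.1087 \cdot 10^{5}$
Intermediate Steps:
$y = \sqrt{10}$ ($y = \sqrt{9 - -1} = \sqrt{9 + 1} = \sqrt{10} \approx 3.1623$)
$\left(5 E \left(-5\right) + y\right) 26 \cdot 35 = \left(5 \cdot 5 \left(-5\right) + \sqrt{10}\right) 26 \cdot 35 = \left(25 \left(-5\right) + \sqrt{10}\right) 26 \cdot 35 = \left(-125 + \sqrt{10}\right) 26 \cdot 35 = \left(-3250 + 26 \sqrt{10}\right) 35 = -113750 + 910 \sqrt{10}$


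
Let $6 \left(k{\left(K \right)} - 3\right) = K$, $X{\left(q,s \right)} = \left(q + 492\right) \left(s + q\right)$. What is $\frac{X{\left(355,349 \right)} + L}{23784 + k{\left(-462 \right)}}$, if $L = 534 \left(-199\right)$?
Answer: $\frac{245011}{11855} \approx 20.667$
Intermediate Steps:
$L = -106266$
$X{\left(q,s \right)} = \left(492 + q\right) \left(q + s\right)$
$k{\left(K \right)} = 3 + \frac{K}{6}$
$\frac{X{\left(355,349 \right)} + L}{23784 + k{\left(-462 \right)}} = \frac{\left(355^{2} + 492 \cdot 355 + 492 \cdot 349 + 355 \cdot 349\right) - 106266}{23784 + \left(3 + \frac{1}{6} \left(-462\right)\right)} = \frac{\left(126025 + 174660 + 171708 + 123895\right) - 106266}{23784 + \left(3 - 77\right)} = \frac{596288 - 106266}{23784 - 74} = \frac{490022}{23710} = 490022 \cdot \frac{1}{23710} = \frac{245011}{11855}$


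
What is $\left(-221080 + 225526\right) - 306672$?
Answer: $-302226$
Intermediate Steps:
$\left(-221080 + 225526\right) - 306672 = 4446 - 306672 = -302226$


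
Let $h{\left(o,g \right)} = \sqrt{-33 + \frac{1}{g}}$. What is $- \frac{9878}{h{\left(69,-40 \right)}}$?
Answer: $\frac{19756 i \sqrt{13210}}{1321} \approx 1718.9 i$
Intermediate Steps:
$- \frac{9878}{h{\left(69,-40 \right)}} = - \frac{9878}{\sqrt{-33 + \frac{1}{-40}}} = - \frac{9878}{\sqrt{-33 - \frac{1}{40}}} = - \frac{9878}{\sqrt{- \frac{1321}{40}}} = - \frac{9878}{\frac{1}{20} i \sqrt{13210}} = - 9878 \left(- \frac{2 i \sqrt{13210}}{1321}\right) = \frac{19756 i \sqrt{13210}}{1321}$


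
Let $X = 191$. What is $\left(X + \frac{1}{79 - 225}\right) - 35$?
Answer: $\frac{22775}{146} \approx 155.99$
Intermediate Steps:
$\left(X + \frac{1}{79 - 225}\right) - 35 = \left(191 + \frac{1}{79 - 225}\right) - 35 = \left(191 + \frac{1}{-146}\right) - 35 = \left(191 - \frac{1}{146}\right) - 35 = \frac{27885}{146} - 35 = \frac{22775}{146}$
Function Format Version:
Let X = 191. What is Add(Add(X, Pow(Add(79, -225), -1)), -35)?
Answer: Rational(22775, 146) ≈ 155.99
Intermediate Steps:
Add(Add(X, Pow(Add(79, -225), -1)), -35) = Add(Add(191, Pow(Add(79, -225), -1)), -35) = Add(Add(191, Pow(-146, -1)), -35) = Add(Add(191, Rational(-1, 146)), -35) = Add(Rational(27885, 146), -35) = Rational(22775, 146)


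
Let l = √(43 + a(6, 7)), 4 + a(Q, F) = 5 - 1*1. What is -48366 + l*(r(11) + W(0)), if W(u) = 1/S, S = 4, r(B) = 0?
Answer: -48366 + √43/4 ≈ -48364.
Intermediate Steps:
a(Q, F) = 0 (a(Q, F) = -4 + (5 - 1*1) = -4 + (5 - 1) = -4 + 4 = 0)
W(u) = ¼ (W(u) = 1/4 = ¼)
l = √43 (l = √(43 + 0) = √43 ≈ 6.5574)
-48366 + l*(r(11) + W(0)) = -48366 + √43*(0 + ¼) = -48366 + √43*(¼) = -48366 + √43/4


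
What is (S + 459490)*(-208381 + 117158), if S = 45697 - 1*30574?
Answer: -43295621699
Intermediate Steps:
S = 15123 (S = 45697 - 30574 = 15123)
(S + 459490)*(-208381 + 117158) = (15123 + 459490)*(-208381 + 117158) = 474613*(-91223) = -43295621699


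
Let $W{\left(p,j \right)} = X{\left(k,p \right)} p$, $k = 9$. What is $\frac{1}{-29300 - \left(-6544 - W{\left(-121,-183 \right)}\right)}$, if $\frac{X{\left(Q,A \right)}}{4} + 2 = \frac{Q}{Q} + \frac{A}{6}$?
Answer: $- \frac{3}{37534} \approx -7.9928 \cdot 10^{-5}$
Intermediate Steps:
$X{\left(Q,A \right)} = -4 + \frac{2 A}{3}$ ($X{\left(Q,A \right)} = -8 + 4 \left(\frac{Q}{Q} + \frac{A}{6}\right) = -8 + 4 \left(1 + A \frac{1}{6}\right) = -8 + 4 \left(1 + \frac{A}{6}\right) = -8 + \left(4 + \frac{2 A}{3}\right) = -4 + \frac{2 A}{3}$)
$W{\left(p,j \right)} = p \left(-4 + \frac{2 p}{3}\right)$ ($W{\left(p,j \right)} = \left(-4 + \frac{2 p}{3}\right) p = p \left(-4 + \frac{2 p}{3}\right)$)
$\frac{1}{-29300 - \left(-6544 - W{\left(-121,-183 \right)}\right)} = \frac{1}{-29300 - \left(-6544 + \frac{242 \left(-6 - 121\right)}{3}\right)} = \frac{1}{-29300 + \left(\left(12136 + \frac{2}{3} \left(-121\right) \left(-127\right)\right) - 5592\right)} = \frac{1}{-29300 + \left(\left(12136 + \frac{30734}{3}\right) - 5592\right)} = \frac{1}{-29300 + \left(\frac{67142}{3} - 5592\right)} = \frac{1}{-29300 + \frac{50366}{3}} = \frac{1}{- \frac{37534}{3}} = - \frac{3}{37534}$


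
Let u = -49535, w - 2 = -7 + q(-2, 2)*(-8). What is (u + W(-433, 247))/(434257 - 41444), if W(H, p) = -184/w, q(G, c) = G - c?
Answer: -1337629/10605951 ≈ -0.12612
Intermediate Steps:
w = 27 (w = 2 + (-7 + (-2 - 1*2)*(-8)) = 2 + (-7 + (-2 - 2)*(-8)) = 2 + (-7 - 4*(-8)) = 2 + (-7 + 32) = 2 + 25 = 27)
W(H, p) = -184/27
(u + W(-433, 247))/(434257 - 41444) = (-49535 - 184/27)/(434257 - 41444) = -1337629/27/392813 = -1337629/27*1/392813 = -1337629/10605951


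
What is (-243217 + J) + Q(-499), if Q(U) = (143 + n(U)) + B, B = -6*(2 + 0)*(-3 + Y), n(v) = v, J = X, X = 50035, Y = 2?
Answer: -193526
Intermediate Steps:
J = 50035
B = 12 (B = -6*(2 + 0)*(-3 + 2) = -12*(-1) = -6*(-2) = 12)
Q(U) = 155 + U (Q(U) = (143 + U) + 12 = 155 + U)
(-243217 + J) + Q(-499) = (-243217 + 50035) + (155 - 499) = -193182 - 344 = -193526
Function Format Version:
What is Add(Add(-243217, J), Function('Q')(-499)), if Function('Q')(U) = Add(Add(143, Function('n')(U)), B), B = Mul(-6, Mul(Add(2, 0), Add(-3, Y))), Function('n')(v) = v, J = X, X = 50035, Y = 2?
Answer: -193526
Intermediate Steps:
J = 50035
B = 12 (B = Mul(-6, Mul(Add(2, 0), Add(-3, 2))) = Mul(-6, Mul(2, -1)) = Mul(-6, -2) = 12)
Function('Q')(U) = Add(155, U) (Function('Q')(U) = Add(Add(143, U), 12) = Add(155, U))
Add(Add(-243217, J), Function('Q')(-499)) = Add(Add(-243217, 50035), Add(155, -499)) = Add(-193182, -344) = -193526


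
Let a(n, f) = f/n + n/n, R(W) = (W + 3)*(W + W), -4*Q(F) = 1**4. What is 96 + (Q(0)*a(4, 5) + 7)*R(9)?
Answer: 2973/2 ≈ 1486.5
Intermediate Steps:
Q(F) = -1/4 (Q(F) = -1/4*1**4 = -1/4*1 = -1/4)
R(W) = 2*W*(3 + W) (R(W) = (3 + W)*(2*W) = 2*W*(3 + W))
a(n, f) = 1 + f/n (a(n, f) = f/n + 1 = 1 + f/n)
96 + (Q(0)*a(4, 5) + 7)*R(9) = 96 + (-(5 + 4)/(4*4) + 7)*(2*9*(3 + 9)) = 96 + (-9/16 + 7)*(2*9*12) = 96 + (-1/4*9/4 + 7)*216 = 96 + (-9/16 + 7)*216 = 96 + (103/16)*216 = 96 + 2781/2 = 2973/2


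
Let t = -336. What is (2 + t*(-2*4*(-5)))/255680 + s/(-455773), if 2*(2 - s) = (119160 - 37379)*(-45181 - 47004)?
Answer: -481894759115667/58266020320 ≈ -8270.6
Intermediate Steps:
s = 7538981489/2 (s = 2 - (119160 - 37379)*(-45181 - 47004)/2 = 2 - 81781*(-92185)/2 = 2 - ½*(-7538981485) = 2 + 7538981485/2 = 7538981489/2 ≈ 3.7695e+9)
(2 + t*(-2*4*(-5)))/255680 + s/(-455773) = (2 - 336*(-2*4)*(-5))/255680 + (7538981489/2)/(-455773) = (2 - (-2688)*(-5))*(1/255680) + (7538981489/2)*(-1/455773) = (2 - 336*40)*(1/255680) - 7538981489/911546 = (2 - 13440)*(1/255680) - 7538981489/911546 = -13438*1/255680 - 7538981489/911546 = -6719/127840 - 7538981489/911546 = -481894759115667/58266020320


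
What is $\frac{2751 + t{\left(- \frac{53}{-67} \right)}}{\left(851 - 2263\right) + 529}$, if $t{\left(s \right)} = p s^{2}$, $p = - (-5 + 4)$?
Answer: $- \frac{12352048}{3963787} \approx -3.1162$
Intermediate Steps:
$p = 1$ ($p = \left(-1\right) \left(-1\right) = 1$)
$t{\left(s \right)} = s^{2}$ ($t{\left(s \right)} = 1 s^{2} = s^{2}$)
$\frac{2751 + t{\left(- \frac{53}{-67} \right)}}{\left(851 - 2263\right) + 529} = \frac{2751 + \left(- \frac{53}{-67}\right)^{2}}{\left(851 - 2263\right) + 529} = \frac{2751 + \left(\left(-53\right) \left(- \frac{1}{67}\right)\right)^{2}}{-1412 + 529} = \frac{2751 + \left(\frac{53}{67}\right)^{2}}{-883} = \left(2751 + \frac{2809}{4489}\right) \left(- \frac{1}{883}\right) = \frac{12352048}{4489} \left(- \frac{1}{883}\right) = - \frac{12352048}{3963787}$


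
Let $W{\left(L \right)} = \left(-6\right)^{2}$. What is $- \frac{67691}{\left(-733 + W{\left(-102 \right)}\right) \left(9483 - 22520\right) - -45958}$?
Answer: $- \frac{5207}{702519} \approx -0.0074119$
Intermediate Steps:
$W{\left(L \right)} = 36$
$- \frac{67691}{\left(-733 + W{\left(-102 \right)}\right) \left(9483 - 22520\right) - -45958} = - \frac{67691}{\left(-733 + 36\right) \left(9483 - 22520\right) - -45958} = - \frac{67691}{\left(-697\right) \left(-13037\right) + 45958} = - \frac{67691}{9086789 + 45958} = - \frac{67691}{9132747} = \left(-67691\right) \frac{1}{9132747} = - \frac{5207}{702519}$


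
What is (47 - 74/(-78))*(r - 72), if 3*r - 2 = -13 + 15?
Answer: -396440/117 ≈ -3388.4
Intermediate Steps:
r = 4/3 (r = 2/3 + (-13 + 15)/3 = 2/3 + (1/3)*2 = 2/3 + 2/3 = 4/3 ≈ 1.3333)
(47 - 74/(-78))*(r - 72) = (47 - 74/(-78))*(4/3 - 72) = (47 - 74*(-1/78))*(-212/3) = (47 + 37/39)*(-212/3) = (1870/39)*(-212/3) = -396440/117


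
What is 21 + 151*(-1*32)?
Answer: -4811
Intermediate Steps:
21 + 151*(-1*32) = 21 + 151*(-32) = 21 - 4832 = -4811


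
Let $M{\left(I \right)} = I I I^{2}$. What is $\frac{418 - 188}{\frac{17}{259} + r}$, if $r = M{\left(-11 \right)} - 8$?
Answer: $\frac{29785}{1894982} \approx 0.015718$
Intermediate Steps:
$M{\left(I \right)} = I^{4}$ ($M{\left(I \right)} = I^{2} I^{2} = I^{4}$)
$r = 14633$ ($r = \left(-11\right)^{4} - 8 = 14641 - 8 = 14633$)
$\frac{418 - 188}{\frac{17}{259} + r} = \frac{418 - 188}{\frac{17}{259} + 14633} = \frac{230}{17 \cdot \frac{1}{259} + 14633} = \frac{230}{\frac{17}{259} + 14633} = \frac{230}{\frac{3789964}{259}} = 230 \cdot \frac{259}{3789964} = \frac{29785}{1894982}$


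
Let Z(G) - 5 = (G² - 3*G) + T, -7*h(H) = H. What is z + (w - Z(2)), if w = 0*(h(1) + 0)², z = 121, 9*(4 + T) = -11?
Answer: 1109/9 ≈ 123.22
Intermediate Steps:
T = -47/9 (T = -4 + (⅑)*(-11) = -4 - 11/9 = -47/9 ≈ -5.2222)
h(H) = -H/7
Z(G) = -2/9 + G² - 3*G (Z(G) = 5 + ((G² - 3*G) - 47/9) = 5 + (-47/9 + G² - 3*G) = -2/9 + G² - 3*G)
w = 0 (w = 0*(-⅐*1 + 0)² = 0*(-⅐ + 0)² = 0*(-⅐)² = 0*(1/49) = 0)
z + (w - Z(2)) = 121 + (0 - (-2/9 + 2² - 3*2)) = 121 + (0 - (-2/9 + 4 - 6)) = 121 + (0 - 1*(-20/9)) = 121 + (0 + 20/9) = 121 + 20/9 = 1109/9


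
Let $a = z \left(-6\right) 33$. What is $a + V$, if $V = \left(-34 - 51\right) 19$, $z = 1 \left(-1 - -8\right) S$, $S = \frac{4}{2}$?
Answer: $-4387$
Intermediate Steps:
$S = 2$ ($S = 4 \cdot \frac{1}{2} = 2$)
$z = 14$ ($z = 1 \left(-1 - -8\right) 2 = 1 \left(-1 + 8\right) 2 = 1 \cdot 7 \cdot 2 = 7 \cdot 2 = 14$)
$V = -1615$ ($V = \left(-85\right) 19 = -1615$)
$a = -2772$ ($a = 14 \left(-6\right) 33 = \left(-84\right) 33 = -2772$)
$a + V = -2772 - 1615 = -4387$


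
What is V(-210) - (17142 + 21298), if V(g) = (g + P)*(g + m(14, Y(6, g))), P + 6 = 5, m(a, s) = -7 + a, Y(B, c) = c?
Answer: 4393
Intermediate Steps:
P = -1 (P = -6 + 5 = -1)
V(g) = (-1 + g)*(7 + g) (V(g) = (g - 1)*(g + (-7 + 14)) = (-1 + g)*(g + 7) = (-1 + g)*(7 + g))
V(-210) - (17142 + 21298) = (-7 + (-210)**2 + 6*(-210)) - (17142 + 21298) = (-7 + 44100 - 1260) - 1*38440 = 42833 - 38440 = 4393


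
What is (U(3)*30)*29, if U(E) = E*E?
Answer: 7830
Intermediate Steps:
U(E) = E**2
(U(3)*30)*29 = (3**2*30)*29 = (9*30)*29 = 270*29 = 7830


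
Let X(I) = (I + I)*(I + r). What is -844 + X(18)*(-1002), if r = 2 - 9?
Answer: -397636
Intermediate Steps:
r = -7
X(I) = 2*I*(-7 + I) (X(I) = (I + I)*(I - 7) = (2*I)*(-7 + I) = 2*I*(-7 + I))
-844 + X(18)*(-1002) = -844 + (2*18*(-7 + 18))*(-1002) = -844 + (2*18*11)*(-1002) = -844 + 396*(-1002) = -844 - 396792 = -397636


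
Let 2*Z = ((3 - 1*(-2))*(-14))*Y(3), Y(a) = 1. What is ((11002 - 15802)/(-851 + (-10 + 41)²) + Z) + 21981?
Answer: 240926/11 ≈ 21902.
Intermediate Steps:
Z = -35 (Z = (((3 - 1*(-2))*(-14))*1)/2 = (((3 + 2)*(-14))*1)/2 = ((5*(-14))*1)/2 = (-70*1)/2 = (½)*(-70) = -35)
((11002 - 15802)/(-851 + (-10 + 41)²) + Z) + 21981 = ((11002 - 15802)/(-851 + (-10 + 41)²) - 35) + 21981 = (-4800/(-851 + 31²) - 35) + 21981 = (-4800/(-851 + 961) - 35) + 21981 = (-4800/110 - 35) + 21981 = (-4800*1/110 - 35) + 21981 = (-480/11 - 35) + 21981 = -865/11 + 21981 = 240926/11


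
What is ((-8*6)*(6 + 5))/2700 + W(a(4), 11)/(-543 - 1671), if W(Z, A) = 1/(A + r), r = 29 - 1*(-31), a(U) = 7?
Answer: -768529/3929850 ≈ -0.19556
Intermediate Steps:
r = 60 (r = 29 + 31 = 60)
W(Z, A) = 1/(60 + A) (W(Z, A) = 1/(A + 60) = 1/(60 + A))
((-8*6)*(6 + 5))/2700 + W(a(4), 11)/(-543 - 1671) = ((-8*6)*(6 + 5))/2700 + 1/((60 + 11)*(-543 - 1671)) = -48*11*(1/2700) + 1/(71*(-2214)) = -528*1/2700 + (1/71)*(-1/2214) = -44/225 - 1/157194 = -768529/3929850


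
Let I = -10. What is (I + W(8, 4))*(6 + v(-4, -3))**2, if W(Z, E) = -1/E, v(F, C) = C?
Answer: -369/4 ≈ -92.250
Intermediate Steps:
(I + W(8, 4))*(6 + v(-4, -3))**2 = (-10 - 1/4)*(6 - 3)**2 = (-10 - 1*1/4)*3**2 = (-10 - 1/4)*9 = -41/4*9 = -369/4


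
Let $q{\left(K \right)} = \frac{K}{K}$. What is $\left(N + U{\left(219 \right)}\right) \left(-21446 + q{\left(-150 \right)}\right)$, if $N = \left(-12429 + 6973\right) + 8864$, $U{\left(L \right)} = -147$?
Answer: $-69932145$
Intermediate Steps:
$q{\left(K \right)} = 1$
$N = 3408$ ($N = -5456 + 8864 = 3408$)
$\left(N + U{\left(219 \right)}\right) \left(-21446 + q{\left(-150 \right)}\right) = \left(3408 - 147\right) \left(-21446 + 1\right) = 3261 \left(-21445\right) = -69932145$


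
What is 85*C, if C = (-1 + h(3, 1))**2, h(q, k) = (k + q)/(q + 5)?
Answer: 85/4 ≈ 21.250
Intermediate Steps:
h(q, k) = (k + q)/(5 + q)
C = 1/4 (C = (-1 + (1 + 3)/(5 + 3))**2 = (-1 + 4/8)**2 = (-1 + (1/8)*4)**2 = (-1 + 1/2)**2 = (-1/2)**2 = 1/4 ≈ 0.25000)
85*C = 85*(1/4) = 85/4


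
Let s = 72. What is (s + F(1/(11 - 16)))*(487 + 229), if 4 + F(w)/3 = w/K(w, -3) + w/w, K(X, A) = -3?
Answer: 226256/5 ≈ 45251.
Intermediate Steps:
F(w) = -9 - w (F(w) = -12 + 3*(w/(-3) + w/w) = -12 + 3*(w*(-⅓) + 1) = -12 + 3*(-w/3 + 1) = -12 + 3*(1 - w/3) = -12 + (3 - w) = -9 - w)
(s + F(1/(11 - 16)))*(487 + 229) = (72 + (-9 - 1/(11 - 16)))*(487 + 229) = (72 + (-9 - 1/(-5)))*716 = (72 + (-9 - 1*(-⅕)))*716 = (72 + (-9 + ⅕))*716 = (72 - 44/5)*716 = (316/5)*716 = 226256/5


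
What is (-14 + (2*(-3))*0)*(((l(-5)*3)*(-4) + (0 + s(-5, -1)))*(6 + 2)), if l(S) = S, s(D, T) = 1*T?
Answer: -6608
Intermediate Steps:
s(D, T) = T
(-14 + (2*(-3))*0)*(((l(-5)*3)*(-4) + (0 + s(-5, -1)))*(6 + 2)) = (-14 + (2*(-3))*0)*((-5*3*(-4) + (0 - 1))*(6 + 2)) = (-14 - 6*0)*((-15*(-4) - 1)*8) = (-14 + 0)*((60 - 1)*8) = -826*8 = -14*472 = -6608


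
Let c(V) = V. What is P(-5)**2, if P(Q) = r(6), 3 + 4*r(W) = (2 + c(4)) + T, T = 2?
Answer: 25/16 ≈ 1.5625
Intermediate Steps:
r(W) = 5/4 (r(W) = -3/4 + ((2 + 4) + 2)/4 = -3/4 + (6 + 2)/4 = -3/4 + (1/4)*8 = -3/4 + 2 = 5/4)
P(Q) = 5/4
P(-5)**2 = (5/4)**2 = 25/16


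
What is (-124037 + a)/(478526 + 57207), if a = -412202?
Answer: -48749/48703 ≈ -1.0009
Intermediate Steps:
(-124037 + a)/(478526 + 57207) = (-124037 - 412202)/(478526 + 57207) = -536239/535733 = -536239*1/535733 = -48749/48703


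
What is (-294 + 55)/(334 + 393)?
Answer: -239/727 ≈ -0.32875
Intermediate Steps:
(-294 + 55)/(334 + 393) = -239/727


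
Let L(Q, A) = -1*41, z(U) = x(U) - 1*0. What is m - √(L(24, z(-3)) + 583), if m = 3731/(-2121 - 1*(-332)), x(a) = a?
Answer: -3731/1789 - √542 ≈ -25.366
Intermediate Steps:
z(U) = U (z(U) = U - 1*0 = U + 0 = U)
L(Q, A) = -41
m = -3731/1789 (m = 3731/(-2121 + 332) = 3731/(-1789) = 3731*(-1/1789) = -3731/1789 ≈ -2.0855)
m - √(L(24, z(-3)) + 583) = -3731/1789 - √(-41 + 583) = -3731/1789 - √542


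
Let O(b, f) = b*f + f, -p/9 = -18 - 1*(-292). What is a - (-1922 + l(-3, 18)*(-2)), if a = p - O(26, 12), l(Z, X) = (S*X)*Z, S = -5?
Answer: -328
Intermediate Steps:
l(Z, X) = -5*X*Z (l(Z, X) = (-5*X)*Z = -5*X*Z)
p = -2466 (p = -9*(-18 - 1*(-292)) = -9*(-18 + 292) = -9*274 = -2466)
O(b, f) = f + b*f
a = -2790 (a = -2466 - 12*(1 + 26) = -2466 - 12*27 = -2466 - 1*324 = -2466 - 324 = -2790)
a - (-1922 + l(-3, 18)*(-2)) = -2790 - (-1922 - 5*18*(-3)*(-2)) = -2790 - (-1922 + 270*(-2)) = -2790 - (-1922 - 540) = -2790 - 1*(-2462) = -2790 + 2462 = -328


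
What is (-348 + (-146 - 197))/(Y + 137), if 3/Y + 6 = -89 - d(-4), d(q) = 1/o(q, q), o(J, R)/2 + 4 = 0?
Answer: -174823/34653 ≈ -5.0450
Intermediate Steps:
o(J, R) = -8 (o(J, R) = -8 + 2*0 = -8 + 0 = -8)
d(q) = -1/8 (d(q) = 1/(-8) = -1/8)
Y = -8/253 (Y = 3/(-6 + (-89 - 1*(-1/8))) = 3/(-6 + (-89 + 1/8)) = 3/(-6 - 711/8) = 3/(-759/8) = 3*(-8/759) = -8/253 ≈ -0.031621)
(-348 + (-146 - 197))/(Y + 137) = (-348 + (-146 - 197))/(-8/253 + 137) = (-348 - 343)/(34653/253) = -691*253/34653 = -174823/34653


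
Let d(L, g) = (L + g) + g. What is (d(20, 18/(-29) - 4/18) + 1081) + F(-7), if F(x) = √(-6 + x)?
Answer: 286921/261 + I*√13 ≈ 1099.3 + 3.6056*I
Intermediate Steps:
d(L, g) = L + 2*g
(d(20, 18/(-29) - 4/18) + 1081) + F(-7) = ((20 + 2*(18/(-29) - 4/18)) + 1081) + √(-6 - 7) = ((20 + 2*(18*(-1/29) - 4*1/18)) + 1081) + √(-13) = ((20 + 2*(-18/29 - 2/9)) + 1081) + I*√13 = ((20 + 2*(-220/261)) + 1081) + I*√13 = ((20 - 440/261) + 1081) + I*√13 = (4780/261 + 1081) + I*√13 = 286921/261 + I*√13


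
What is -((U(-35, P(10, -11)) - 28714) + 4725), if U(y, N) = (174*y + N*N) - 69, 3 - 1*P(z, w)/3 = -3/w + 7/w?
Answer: 3635587/121 ≈ 30046.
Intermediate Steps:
P(z, w) = 9 - 12/w (P(z, w) = 9 - 3*(-3/w + 7/w) = 9 - 12/w)
U(y, N) = -69 + N² + 174*y (U(y, N) = (174*y + N²) - 69 = (N² + 174*y) - 69 = -69 + N² + 174*y)
-((U(-35, P(10, -11)) - 28714) + 4725) = -(((-69 + (9 - 12/(-11))² + 174*(-35)) - 28714) + 4725) = -(((-69 + (9 - 12*(-1/11))² - 6090) - 28714) + 4725) = -(((-69 + (9 + 12/11)² - 6090) - 28714) + 4725) = -(((-69 + (111/11)² - 6090) - 28714) + 4725) = -(((-69 + 12321/121 - 6090) - 28714) + 4725) = -((-732918/121 - 28714) + 4725) = -(-4207312/121 + 4725) = -1*(-3635587/121) = 3635587/121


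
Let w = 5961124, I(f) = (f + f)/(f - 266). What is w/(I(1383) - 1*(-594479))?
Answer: 6658575508/664035809 ≈ 10.027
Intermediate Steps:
I(f) = 2*f/(-266 + f) (I(f) = (2*f)/(-266 + f) = 2*f/(-266 + f))
w/(I(1383) - 1*(-594479)) = 5961124/(2*1383/(-266 + 1383) - 1*(-594479)) = 5961124/(2*1383/1117 + 594479) = 5961124/(2*1383*(1/1117) + 594479) = 5961124/(2766/1117 + 594479) = 5961124/(664035809/1117) = 5961124*(1117/664035809) = 6658575508/664035809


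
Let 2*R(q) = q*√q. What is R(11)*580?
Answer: 3190*√11 ≈ 10580.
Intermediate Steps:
R(q) = q^(3/2)/2 (R(q) = (q*√q)/2 = q^(3/2)/2)
R(11)*580 = (11^(3/2)/2)*580 = ((11*√11)/2)*580 = (11*√11/2)*580 = 3190*√11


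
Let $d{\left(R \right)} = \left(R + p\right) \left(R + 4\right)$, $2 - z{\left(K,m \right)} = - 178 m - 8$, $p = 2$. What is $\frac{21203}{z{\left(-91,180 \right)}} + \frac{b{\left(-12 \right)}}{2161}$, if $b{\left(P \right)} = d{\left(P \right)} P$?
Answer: $\frac{15051683}{69260050} \approx 0.21732$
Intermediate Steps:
$z{\left(K,m \right)} = 10 + 178 m$ ($z{\left(K,m \right)} = 2 - \left(- 178 m - 8\right) = 2 - \left(-8 - 178 m\right) = 2 + \left(8 + 178 m\right) = 10 + 178 m$)
$d{\left(R \right)} = \left(2 + R\right) \left(4 + R\right)$ ($d{\left(R \right)} = \left(R + 2\right) \left(R + 4\right) = \left(2 + R\right) \left(4 + R\right)$)
$b{\left(P \right)} = P \left(8 + P^{2} + 6 P\right)$ ($b{\left(P \right)} = \left(8 + P^{2} + 6 P\right) P = P \left(8 + P^{2} + 6 P\right)$)
$\frac{21203}{z{\left(-91,180 \right)}} + \frac{b{\left(-12 \right)}}{2161} = \frac{21203}{10 + 178 \cdot 180} + \frac{\left(-12\right) \left(8 + \left(-12\right)^{2} + 6 \left(-12\right)\right)}{2161} = \frac{21203}{10 + 32040} + - 12 \left(8 + 144 - 72\right) \frac{1}{2161} = \frac{21203}{32050} + \left(-12\right) 80 \cdot \frac{1}{2161} = 21203 \cdot \frac{1}{32050} - \frac{960}{2161} = \frac{21203}{32050} - \frac{960}{2161} = \frac{15051683}{69260050}$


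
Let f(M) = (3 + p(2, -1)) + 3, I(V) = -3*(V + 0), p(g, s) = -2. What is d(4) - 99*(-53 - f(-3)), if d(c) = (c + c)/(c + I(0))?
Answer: 5645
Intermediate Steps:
I(V) = -3*V
f(M) = 4 (f(M) = (3 - 2) + 3 = 1 + 3 = 4)
d(c) = 2 (d(c) = (c + c)/(c - 3*0) = (2*c)/(c + 0) = (2*c)/c = 2)
d(4) - 99*(-53 - f(-3)) = 2 - 99*(-53 - 1*4) = 2 - 99*(-53 - 4) = 2 - 99*(-57) = 2 + 5643 = 5645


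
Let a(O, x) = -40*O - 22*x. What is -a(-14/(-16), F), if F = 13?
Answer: 321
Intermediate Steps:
-a(-14/(-16), F) = -(-(-560)/(-16) - 22*13) = -(-(-560)*(-1)/16 - 286) = -(-40*7/8 - 286) = -(-35 - 286) = -1*(-321) = 321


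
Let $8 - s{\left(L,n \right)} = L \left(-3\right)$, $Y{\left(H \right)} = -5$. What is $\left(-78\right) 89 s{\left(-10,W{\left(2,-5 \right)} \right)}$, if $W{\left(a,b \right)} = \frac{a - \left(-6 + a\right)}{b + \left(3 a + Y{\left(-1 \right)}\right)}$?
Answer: $152724$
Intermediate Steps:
$W{\left(a,b \right)} = \frac{6}{-5 + b + 3 a}$ ($W{\left(a,b \right)} = \frac{a - \left(-6 + a\right)}{b + \left(3 a - 5\right)} = \frac{6}{b + \left(-5 + 3 a\right)} = \frac{6}{-5 + b + 3 a}$)
$s{\left(L,n \right)} = 8 + 3 L$ ($s{\left(L,n \right)} = 8 - L \left(-3\right) = 8 - - 3 L = 8 + 3 L$)
$\left(-78\right) 89 s{\left(-10,W{\left(2,-5 \right)} \right)} = \left(-78\right) 89 \left(8 + 3 \left(-10\right)\right) = - 6942 \left(8 - 30\right) = \left(-6942\right) \left(-22\right) = 152724$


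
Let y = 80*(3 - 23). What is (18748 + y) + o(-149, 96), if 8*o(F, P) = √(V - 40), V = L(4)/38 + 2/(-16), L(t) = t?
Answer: 17148 + I*√231154/608 ≈ 17148.0 + 0.79076*I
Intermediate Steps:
y = -1600 (y = 80*(-20) = -1600)
V = -3/152 (V = 4/38 + 2/(-16) = 4*(1/38) + 2*(-1/16) = 2/19 - ⅛ = -3/152 ≈ -0.019737)
o(F, P) = I*√231154/608 (o(F, P) = √(-3/152 - 40)/8 = √(-6083/152)/8 = (I*√231154/76)/8 = I*√231154/608)
(18748 + y) + o(-149, 96) = (18748 - 1600) + I*√231154/608 = 17148 + I*√231154/608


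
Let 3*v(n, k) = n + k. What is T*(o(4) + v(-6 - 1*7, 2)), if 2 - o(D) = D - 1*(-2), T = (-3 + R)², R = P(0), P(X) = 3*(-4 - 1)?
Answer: -2484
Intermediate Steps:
P(X) = -15 (P(X) = 3*(-5) = -15)
R = -15
T = 324 (T = (-3 - 15)² = (-18)² = 324)
v(n, k) = k/3 + n/3 (v(n, k) = (n + k)/3 = (k + n)/3 = k/3 + n/3)
o(D) = -D (o(D) = 2 - (D - 1*(-2)) = 2 - (D + 2) = 2 - (2 + D) = 2 + (-2 - D) = -D)
T*(o(4) + v(-6 - 1*7, 2)) = 324*(-1*4 + ((⅓)*2 + (-6 - 1*7)/3)) = 324*(-4 + (⅔ + (-6 - 7)/3)) = 324*(-4 + (⅔ + (⅓)*(-13))) = 324*(-4 + (⅔ - 13/3)) = 324*(-4 - 11/3) = 324*(-23/3) = -2484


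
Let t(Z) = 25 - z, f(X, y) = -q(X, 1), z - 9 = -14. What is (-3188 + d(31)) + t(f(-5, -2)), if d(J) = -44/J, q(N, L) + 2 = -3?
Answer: -97942/31 ≈ -3159.4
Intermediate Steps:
q(N, L) = -5 (q(N, L) = -2 - 3 = -5)
z = -5 (z = 9 - 14 = -5)
f(X, y) = 5 (f(X, y) = -1*(-5) = 5)
t(Z) = 30 (t(Z) = 25 - 1*(-5) = 25 + 5 = 30)
(-3188 + d(31)) + t(f(-5, -2)) = (-3188 - 44/31) + 30 = -98872/31 + 30 = -97942/31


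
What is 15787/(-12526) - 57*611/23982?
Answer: -67903903/25033211 ≈ -2.7126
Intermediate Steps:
15787/(-12526) - 57*611/23982 = 15787*(-1/12526) - 34827*1/23982 = -15787/12526 - 11609/7994 = -67903903/25033211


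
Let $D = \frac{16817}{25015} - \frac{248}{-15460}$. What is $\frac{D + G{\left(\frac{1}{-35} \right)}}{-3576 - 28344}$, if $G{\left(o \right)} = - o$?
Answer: $- \frac{2021571}{90011849725} \approx -2.2459 \cdot 10^{-5}$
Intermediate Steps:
$D = \frac{13309727}{19336595}$ ($D = 16817 \cdot \frac{1}{25015} - - \frac{62}{3865} = \frac{16817}{25015} + \frac{62}{3865} = \frac{13309727}{19336595} \approx 0.68832$)
$\frac{D + G{\left(\frac{1}{-35} \right)}}{-3576 - 28344} = \frac{\frac{13309727}{19336595} - \frac{1}{-35}}{-3576 - 28344} = \frac{\frac{13309727}{19336595} - - \frac{1}{35}}{-31920} = \left(\frac{13309727}{19336595} + \frac{1}{35}\right) \left(- \frac{1}{31920}\right) = \frac{97035408}{135356165} \left(- \frac{1}{31920}\right) = - \frac{2021571}{90011849725}$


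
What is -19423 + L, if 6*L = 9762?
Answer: -17796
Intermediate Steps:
L = 1627 (L = (1/6)*9762 = 1627)
-19423 + L = -19423 + 1627 = -17796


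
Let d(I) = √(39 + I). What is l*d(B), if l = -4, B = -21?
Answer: -12*√2 ≈ -16.971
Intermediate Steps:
l*d(B) = -4*√(39 - 21) = -12*√2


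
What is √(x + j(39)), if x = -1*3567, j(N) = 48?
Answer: 3*I*√391 ≈ 59.321*I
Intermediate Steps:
x = -3567
√(x + j(39)) = √(-3567 + 48) = √(-3519) = 3*I*√391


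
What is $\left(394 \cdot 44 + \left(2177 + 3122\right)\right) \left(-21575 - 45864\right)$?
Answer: $-1526481765$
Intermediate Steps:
$\left(394 \cdot 44 + \left(2177 + 3122\right)\right) \left(-21575 - 45864\right) = \left(17336 + 5299\right) \left(-67439\right) = 22635 \left(-67439\right) = -1526481765$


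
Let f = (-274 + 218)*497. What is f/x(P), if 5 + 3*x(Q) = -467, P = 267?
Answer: 10437/59 ≈ 176.90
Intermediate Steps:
f = -27832 (f = -56*497 = -27832)
x(Q) = -472/3 (x(Q) = -5/3 + (1/3)*(-467) = -5/3 - 467/3 = -472/3)
f/x(P) = -27832/(-472/3) = -27832*(-3/472) = 10437/59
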